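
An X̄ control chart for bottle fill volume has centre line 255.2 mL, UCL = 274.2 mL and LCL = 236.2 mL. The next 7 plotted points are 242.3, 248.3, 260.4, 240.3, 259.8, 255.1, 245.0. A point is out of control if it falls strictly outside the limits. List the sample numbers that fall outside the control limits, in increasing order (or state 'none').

none

All 7 points lie within [236.2, 274.2].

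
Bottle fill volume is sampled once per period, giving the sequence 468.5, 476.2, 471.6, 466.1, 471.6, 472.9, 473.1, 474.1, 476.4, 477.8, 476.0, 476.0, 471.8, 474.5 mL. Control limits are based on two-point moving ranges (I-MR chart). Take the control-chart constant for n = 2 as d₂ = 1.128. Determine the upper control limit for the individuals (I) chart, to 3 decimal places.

X̄ = (468.5 + 476.2 + 471.6 + 466.1 + 471.6 + 472.9 + 473.1 + 474.1 + 476.4 + 477.8 + 476.0 + 476.0 + 471.8 + 474.5) / 14 = 473.3286
Moving ranges: 7.7, 4.6, 5.5, 5.5, 1.3, 0.2, 1.0, 2.3, 1.4, 1.8, 0.0, 4.2, 2.7; M̄R̄ = 38.2000 / 13 = 2.9385
UCL = X̄ + 3·M̄R̄/d₂ = 473.3286 + 3 × 2.9385 / 1.128 = 481.1436

481.144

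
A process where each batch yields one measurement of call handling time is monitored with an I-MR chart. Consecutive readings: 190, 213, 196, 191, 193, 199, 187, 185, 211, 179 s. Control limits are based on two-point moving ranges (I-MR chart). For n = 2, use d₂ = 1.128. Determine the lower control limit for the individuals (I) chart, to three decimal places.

X̄ = (190 + 213 + 196 + 191 + 193 + 199 + 187 + 185 + 211 + 179) / 10 = 194.4000
Moving ranges: 23, 17, 5, 2, 6, 12, 2, 26, 32; M̄R̄ = 125.0000 / 9 = 13.8889
LCL = X̄ − 3·M̄R̄/d₂ = 194.4000 − 3 × 13.8889 / 1.128 = 157.4615

157.461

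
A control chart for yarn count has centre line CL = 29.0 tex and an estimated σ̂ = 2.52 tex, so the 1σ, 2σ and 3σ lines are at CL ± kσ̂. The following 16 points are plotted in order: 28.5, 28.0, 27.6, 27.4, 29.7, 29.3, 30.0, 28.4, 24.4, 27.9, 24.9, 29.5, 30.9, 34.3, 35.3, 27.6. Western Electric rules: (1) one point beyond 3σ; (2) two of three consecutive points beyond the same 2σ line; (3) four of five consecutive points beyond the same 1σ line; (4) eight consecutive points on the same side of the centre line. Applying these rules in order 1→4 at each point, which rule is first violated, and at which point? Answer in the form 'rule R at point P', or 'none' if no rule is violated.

rule 2 at point 15

Zone of each point (C = within 1σ̂, B = 1σ̂–2σ̂, A = 2σ̂–3σ̂, * = beyond 3σ̂; sign = side of CL): 1:-C, 2:-C, 3:-C, 4:-C, 5:+C, 6:+C, 7:+C, 8:-C, 9:-B, 10:-C, 11:-B, 12:+C, 13:+C, 14:+A, 15:+A, 16:-C
Rule 2 (two of three consecutive points beyond the same 2σ limit) is satisfied at point 15.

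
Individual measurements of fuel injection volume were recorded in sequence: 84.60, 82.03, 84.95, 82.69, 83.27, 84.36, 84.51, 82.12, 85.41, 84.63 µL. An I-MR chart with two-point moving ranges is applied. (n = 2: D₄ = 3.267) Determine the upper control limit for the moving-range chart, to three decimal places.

Moving ranges: 2.57, 2.92, 2.26, 0.58, 1.09, 0.15, 2.39, 3.29, 0.78; M̄R̄ = 16.0300 / 9 = 1.7811
UCL_MR = D₄·M̄R̄ = 3.267 × 1.7811 = 5.8189

5.819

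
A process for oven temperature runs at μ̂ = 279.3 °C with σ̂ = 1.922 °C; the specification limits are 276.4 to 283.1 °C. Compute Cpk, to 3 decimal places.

Cpu = (USL − μ̂) / (3σ̂) = (283.1 − 279.3) / (3 × 1.922) = 0.6590; Cpl = (μ̂ − LSL) / (3σ̂) = (279.3 − 276.4) / (3 × 1.922) = 0.5029; Cpk = min(Cpu, Cpl) = 0.5029

0.503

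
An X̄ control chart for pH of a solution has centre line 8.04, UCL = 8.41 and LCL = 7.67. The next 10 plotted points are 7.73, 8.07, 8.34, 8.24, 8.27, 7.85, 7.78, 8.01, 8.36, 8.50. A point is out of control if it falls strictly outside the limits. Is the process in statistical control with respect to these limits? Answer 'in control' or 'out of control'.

Compare each point to [7.67, 8.41]: sample 10 = 8.50 > UCL.

out of control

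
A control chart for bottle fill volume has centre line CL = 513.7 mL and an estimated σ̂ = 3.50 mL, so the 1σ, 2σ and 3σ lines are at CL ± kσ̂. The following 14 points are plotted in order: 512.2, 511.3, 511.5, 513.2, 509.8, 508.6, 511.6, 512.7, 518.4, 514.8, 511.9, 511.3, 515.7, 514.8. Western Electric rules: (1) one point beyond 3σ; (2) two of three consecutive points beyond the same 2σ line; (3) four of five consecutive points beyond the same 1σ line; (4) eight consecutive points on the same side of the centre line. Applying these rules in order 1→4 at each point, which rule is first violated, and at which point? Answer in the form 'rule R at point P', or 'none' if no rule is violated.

Zone of each point (C = within 1σ̂, B = 1σ̂–2σ̂, A = 2σ̂–3σ̂, * = beyond 3σ̂; sign = side of CL): 1:-C, 2:-C, 3:-C, 4:-C, 5:-B, 6:-B, 7:-C, 8:-C, 9:+B, 10:+C, 11:-C, 12:-C, 13:+C, 14:+C
Rule 4 (eight consecutive points on the same side of the centre line) is satisfied at point 8.

rule 4 at point 8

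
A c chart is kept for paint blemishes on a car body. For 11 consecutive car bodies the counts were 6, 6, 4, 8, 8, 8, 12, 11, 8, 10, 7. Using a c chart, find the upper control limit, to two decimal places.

c̄ = (6 + 6 + 4 + 8 + 8 + 8 + 12 + 11 + 8 + 10 + 7) / 11 = 88 / 11 = 8.0000
UCL = c̄ + 3√c̄ = 8.0000 + 3 × √8.0000 = 8.0000 + 3 × 2.8284 = 16.4853

16.49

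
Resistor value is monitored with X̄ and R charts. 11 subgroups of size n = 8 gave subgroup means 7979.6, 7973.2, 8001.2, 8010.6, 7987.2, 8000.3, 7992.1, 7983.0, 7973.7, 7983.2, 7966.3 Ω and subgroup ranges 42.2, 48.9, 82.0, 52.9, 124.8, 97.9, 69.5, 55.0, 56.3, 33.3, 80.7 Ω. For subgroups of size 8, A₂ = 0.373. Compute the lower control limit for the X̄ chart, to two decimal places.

X̄̄ = (7979.6 + 7973.2 + 8001.2 + 8010.6 + 7987.2 + 8000.3 + 7992.1 + 7983.0 + 7973.7 + 7983.2 + 7966.3) / 11 = 87850.4000 / 11 = 7986.4000
R̄ = (42.2 + 48.9 + 82.0 + 52.9 + 124.8 + 97.9 + 69.5 + 55.0 + 56.3 + 33.3 + 80.7) / 11 = 743.5000 / 11 = 67.5909
LCL = X̄̄ − A₂·R̄ = 7986.4000 − 0.373 × 67.5909 = 7961.1886

7961.19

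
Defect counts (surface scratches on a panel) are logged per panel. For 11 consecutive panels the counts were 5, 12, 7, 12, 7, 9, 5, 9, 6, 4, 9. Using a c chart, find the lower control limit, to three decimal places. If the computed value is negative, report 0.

c̄ = (5 + 12 + 7 + 12 + 7 + 9 + 5 + 9 + 6 + 4 + 9) / 11 = 85 / 11 = 7.7273
LCL = c̄ − 3√c̄ = 7.7273 − 3 × 2.7798 = -0.6121 → 0 (cannot be negative)

0.000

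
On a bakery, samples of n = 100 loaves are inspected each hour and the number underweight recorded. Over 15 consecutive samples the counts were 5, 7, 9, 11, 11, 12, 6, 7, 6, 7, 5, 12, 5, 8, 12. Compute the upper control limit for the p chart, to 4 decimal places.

p̄ = Σdᵢ / (k·n) = 123 / (15 × 100) = 0.08200
UCL = p̄ + 3·√(p̄(1−p̄)/n) = 0.08200 + 3 × √(0.08200×0.91800/100) = 0.08200 + 3 × 0.02744 = 0.16431

0.1643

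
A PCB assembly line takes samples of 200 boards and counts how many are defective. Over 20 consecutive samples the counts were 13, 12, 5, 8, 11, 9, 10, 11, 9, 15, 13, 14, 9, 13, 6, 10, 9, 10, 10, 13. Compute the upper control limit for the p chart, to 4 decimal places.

p̄ = Σdᵢ / (k·n) = 210 / (20 × 200) = 0.05250
UCL = p̄ + 3·√(p̄(1−p̄)/n) = 0.05250 + 3 × √(0.05250×0.94750/200) = 0.05250 + 3 × 0.01577 = 0.09981

0.0998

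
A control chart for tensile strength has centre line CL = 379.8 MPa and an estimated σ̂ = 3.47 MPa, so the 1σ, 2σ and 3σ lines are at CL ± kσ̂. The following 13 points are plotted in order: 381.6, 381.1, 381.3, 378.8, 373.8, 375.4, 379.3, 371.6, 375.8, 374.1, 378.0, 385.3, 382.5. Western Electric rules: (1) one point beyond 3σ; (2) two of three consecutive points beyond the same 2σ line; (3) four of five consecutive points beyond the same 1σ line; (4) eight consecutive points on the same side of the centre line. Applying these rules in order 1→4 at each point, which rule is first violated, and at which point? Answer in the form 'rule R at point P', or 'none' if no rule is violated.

Zone of each point (C = within 1σ̂, B = 1σ̂–2σ̂, A = 2σ̂–3σ̂, * = beyond 3σ̂; sign = side of CL): 1:+C, 2:+C, 3:+C, 4:-C, 5:-B, 6:-B, 7:-C, 8:-A, 9:-B, 10:-B, 11:-C, 12:+B, 13:+C
Rule 3 (four of five consecutive points beyond the same 1σ limit) is satisfied at point 9.

rule 3 at point 9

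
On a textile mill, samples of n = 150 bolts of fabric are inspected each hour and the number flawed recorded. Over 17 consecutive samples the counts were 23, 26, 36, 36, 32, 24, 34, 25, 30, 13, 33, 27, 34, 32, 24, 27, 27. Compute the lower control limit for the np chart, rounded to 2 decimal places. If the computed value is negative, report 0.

p̄ = Σdᵢ / (k·n) = 483 / (17 × 150) = 0.18941
LCL = np̄ − 3·√(np̄(1−p̄)) = 28.4118 − 3 × 4.7990 = 14.0148

14.01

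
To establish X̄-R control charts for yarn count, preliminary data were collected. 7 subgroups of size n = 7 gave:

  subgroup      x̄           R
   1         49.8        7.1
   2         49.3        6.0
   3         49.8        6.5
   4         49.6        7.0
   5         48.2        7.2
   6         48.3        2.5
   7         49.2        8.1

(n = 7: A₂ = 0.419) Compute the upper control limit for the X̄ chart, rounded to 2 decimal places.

51.83

X̄̄ = (49.8 + 49.3 + 49.8 + 49.6 + 48.2 + 48.3 + 49.2) / 7 = 344.2000 / 7 = 49.1714
R̄ = (7.1 + 6.0 + 6.5 + 7.0 + 7.2 + 2.5 + 8.1) / 7 = 44.4000 / 7 = 6.3429
UCL = X̄̄ + A₂·R̄ = 49.1714 + 0.419 × 6.3429 = 51.8291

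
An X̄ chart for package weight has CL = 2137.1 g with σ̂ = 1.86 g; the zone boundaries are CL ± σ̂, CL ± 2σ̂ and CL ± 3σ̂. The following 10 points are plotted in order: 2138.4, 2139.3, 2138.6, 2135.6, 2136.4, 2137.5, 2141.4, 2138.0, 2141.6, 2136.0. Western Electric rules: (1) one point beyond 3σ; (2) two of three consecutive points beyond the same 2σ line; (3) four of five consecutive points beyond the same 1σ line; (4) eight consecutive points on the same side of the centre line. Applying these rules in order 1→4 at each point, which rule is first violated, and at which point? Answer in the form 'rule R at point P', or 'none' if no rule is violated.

Zone of each point (C = within 1σ̂, B = 1σ̂–2σ̂, A = 2σ̂–3σ̂, * = beyond 3σ̂; sign = side of CL): 1:+C, 2:+B, 3:+C, 4:-C, 5:-C, 6:+C, 7:+A, 8:+C, 9:+A, 10:-C
Rule 2 (two of three consecutive points beyond the same 2σ limit) is satisfied at point 9.

rule 2 at point 9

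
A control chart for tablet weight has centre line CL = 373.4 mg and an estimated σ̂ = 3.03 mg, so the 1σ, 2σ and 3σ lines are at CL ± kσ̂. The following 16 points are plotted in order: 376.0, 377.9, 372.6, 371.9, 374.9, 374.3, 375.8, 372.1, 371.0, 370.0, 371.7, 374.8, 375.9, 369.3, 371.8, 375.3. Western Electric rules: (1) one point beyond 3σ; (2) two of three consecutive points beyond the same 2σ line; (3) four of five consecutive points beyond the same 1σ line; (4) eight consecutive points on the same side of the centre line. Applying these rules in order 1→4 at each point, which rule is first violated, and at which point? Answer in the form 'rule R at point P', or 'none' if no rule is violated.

Zone of each point (C = within 1σ̂, B = 1σ̂–2σ̂, A = 2σ̂–3σ̂, * = beyond 3σ̂; sign = side of CL): 1:+C, 2:+B, 3:-C, 4:-C, 5:+C, 6:+C, 7:+C, 8:-C, 9:-C, 10:-B, 11:-C, 12:+C, 13:+C, 14:-B, 15:-C, 16:+C
No rule fires across all 16 points.

none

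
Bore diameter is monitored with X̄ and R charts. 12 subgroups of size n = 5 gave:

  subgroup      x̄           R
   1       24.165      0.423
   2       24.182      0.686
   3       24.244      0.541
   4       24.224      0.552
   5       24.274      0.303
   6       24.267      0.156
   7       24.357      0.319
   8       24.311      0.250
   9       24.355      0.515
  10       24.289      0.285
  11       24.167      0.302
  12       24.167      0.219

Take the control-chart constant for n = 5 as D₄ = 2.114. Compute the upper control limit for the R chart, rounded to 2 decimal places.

0.80

R̄ = (0.423 + 0.686 + 0.541 + 0.552 + 0.303 + 0.156 + 0.319 + 0.250 + 0.515 + 0.285 + 0.302 + 0.219) / 12 = 4.5510 / 12 = 0.3793
UCL_R = D₄·R̄ = 2.114 × 0.3793 = 0.8017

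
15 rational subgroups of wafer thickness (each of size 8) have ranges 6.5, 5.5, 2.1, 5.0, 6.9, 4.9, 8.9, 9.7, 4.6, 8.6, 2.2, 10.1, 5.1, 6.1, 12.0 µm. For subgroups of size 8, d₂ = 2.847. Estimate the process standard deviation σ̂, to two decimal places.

R̄ = (6.5 + 5.5 + 2.1 + 5.0 + 6.9 + 4.9 + 8.9 + 9.7 + 4.6 + 8.6 + 2.2 + 10.1 + 5.1 + 6.1 + 12.0) / 15 = 6.5467
σ̂ = R̄ / d₂ = 6.5467 / 2.847 = 2.2995

2.30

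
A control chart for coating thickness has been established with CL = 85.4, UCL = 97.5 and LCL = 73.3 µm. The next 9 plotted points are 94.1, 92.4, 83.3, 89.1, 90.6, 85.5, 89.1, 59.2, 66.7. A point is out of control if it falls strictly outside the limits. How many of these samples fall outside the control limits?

2

Compare each point to [73.3, 97.5]: sample 8 = 59.2 < LCL; sample 9 = 66.7 < LCL.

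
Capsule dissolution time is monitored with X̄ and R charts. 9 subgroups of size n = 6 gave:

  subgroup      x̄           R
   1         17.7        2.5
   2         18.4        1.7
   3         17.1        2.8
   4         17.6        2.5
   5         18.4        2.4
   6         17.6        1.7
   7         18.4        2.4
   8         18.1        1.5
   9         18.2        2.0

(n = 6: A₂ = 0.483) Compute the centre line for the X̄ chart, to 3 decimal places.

X̄̄ = (17.7 + 18.4 + 17.1 + 17.6 + 18.4 + 17.6 + 18.4 + 18.1 + 18.2) / 9 = 161.5000 / 9 = 17.9444
CL = X̄̄ = 17.9444

17.944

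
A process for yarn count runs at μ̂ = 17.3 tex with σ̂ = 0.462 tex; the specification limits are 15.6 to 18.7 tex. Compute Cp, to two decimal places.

Cp = (USL − LSL) / (6σ̂) = (18.7 − 15.6) / (6 × 0.462) = 3.1000 / 2.7720 = 1.1183

1.12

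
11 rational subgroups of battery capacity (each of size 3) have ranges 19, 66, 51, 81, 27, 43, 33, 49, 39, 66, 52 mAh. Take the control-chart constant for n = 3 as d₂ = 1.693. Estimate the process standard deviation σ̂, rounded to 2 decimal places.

28.24

R̄ = (19 + 66 + 51 + 81 + 27 + 43 + 33 + 49 + 39 + 66 + 52) / 11 = 47.8182
σ̂ = R̄ / d₂ = 47.8182 / 1.693 = 28.2446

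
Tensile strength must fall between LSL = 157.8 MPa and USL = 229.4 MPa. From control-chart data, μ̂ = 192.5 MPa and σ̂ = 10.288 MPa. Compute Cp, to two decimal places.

Cp = (USL − LSL) / (6σ̂) = (229.4 − 157.8) / (6 × 10.288) = 71.6000 / 61.7280 = 1.1599

1.16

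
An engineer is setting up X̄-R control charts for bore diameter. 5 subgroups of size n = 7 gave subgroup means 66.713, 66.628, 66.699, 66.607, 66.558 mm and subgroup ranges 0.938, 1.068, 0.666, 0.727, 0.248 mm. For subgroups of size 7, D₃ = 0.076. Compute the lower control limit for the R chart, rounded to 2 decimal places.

R̄ = (0.938 + 1.068 + 0.666 + 0.727 + 0.248) / 5 = 3.6470 / 5 = 0.7294
LCL_R = D₃·R̄ = 0.076 × 0.7294 = 0.0554

0.06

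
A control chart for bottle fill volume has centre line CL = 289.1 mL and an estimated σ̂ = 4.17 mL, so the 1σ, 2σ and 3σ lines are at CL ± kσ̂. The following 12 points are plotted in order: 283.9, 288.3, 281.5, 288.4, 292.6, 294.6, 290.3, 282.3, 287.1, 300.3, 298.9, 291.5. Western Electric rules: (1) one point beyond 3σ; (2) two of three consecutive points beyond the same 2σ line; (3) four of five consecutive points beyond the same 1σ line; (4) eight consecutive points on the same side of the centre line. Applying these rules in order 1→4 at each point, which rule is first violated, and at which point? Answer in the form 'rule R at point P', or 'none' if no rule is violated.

Zone of each point (C = within 1σ̂, B = 1σ̂–2σ̂, A = 2σ̂–3σ̂, * = beyond 3σ̂; sign = side of CL): 1:-B, 2:-C, 3:-B, 4:-C, 5:+C, 6:+B, 7:+C, 8:-B, 9:-C, 10:+A, 11:+A, 12:+C
Rule 2 (two of three consecutive points beyond the same 2σ limit) is satisfied at point 11.

rule 2 at point 11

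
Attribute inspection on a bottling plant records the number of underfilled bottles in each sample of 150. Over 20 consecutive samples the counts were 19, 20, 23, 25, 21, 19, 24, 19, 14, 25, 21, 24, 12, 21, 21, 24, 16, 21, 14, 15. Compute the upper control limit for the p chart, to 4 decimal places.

0.2158

p̄ = Σdᵢ / (k·n) = 398 / (20 × 150) = 0.13267
UCL = p̄ + 3·√(p̄(1−p̄)/n) = 0.13267 + 3 × √(0.13267×0.86733/150) = 0.13267 + 3 × 0.02770 = 0.21576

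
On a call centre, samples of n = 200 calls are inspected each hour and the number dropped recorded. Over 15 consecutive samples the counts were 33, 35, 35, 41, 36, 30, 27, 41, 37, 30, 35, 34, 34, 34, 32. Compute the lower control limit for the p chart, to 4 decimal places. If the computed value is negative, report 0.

p̄ = Σdᵢ / (k·n) = 514 / (15 × 200) = 0.17133
LCL = p̄ − 3·√(p̄(1−p̄)/n) = 0.17133 − 3 × 0.02664 = 0.09140

0.0914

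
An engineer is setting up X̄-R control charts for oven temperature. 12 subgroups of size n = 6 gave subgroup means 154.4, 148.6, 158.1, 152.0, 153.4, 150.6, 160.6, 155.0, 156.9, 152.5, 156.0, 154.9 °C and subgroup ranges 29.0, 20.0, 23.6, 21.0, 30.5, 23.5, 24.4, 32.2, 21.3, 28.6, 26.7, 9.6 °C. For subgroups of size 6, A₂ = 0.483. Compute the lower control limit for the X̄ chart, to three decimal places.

142.728

X̄̄ = (154.4 + 148.6 + 158.1 + 152.0 + 153.4 + 150.6 + 160.6 + 155.0 + 156.9 + 152.5 + 156.0 + 154.9) / 12 = 1853.0000 / 12 = 154.4167
R̄ = (29.0 + 20.0 + 23.6 + 21.0 + 30.5 + 23.5 + 24.4 + 32.2 + 21.3 + 28.6 + 26.7 + 9.6) / 12 = 290.4000 / 12 = 24.2000
LCL = X̄̄ − A₂·R̄ = 154.4167 − 0.483 × 24.2000 = 142.7281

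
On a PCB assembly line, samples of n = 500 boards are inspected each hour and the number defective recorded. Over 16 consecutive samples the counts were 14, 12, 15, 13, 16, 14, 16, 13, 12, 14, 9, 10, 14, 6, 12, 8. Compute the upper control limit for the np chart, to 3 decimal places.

p̄ = Σdᵢ / (k·n) = 198 / (16 × 500) = 0.02475
UCL = np̄ + 3·√(np̄(1−p̄)) = 12.3750 + 3 × √(12.3750×0.97525) = 12.3750 + 3 × 3.4740 = 22.7970

22.797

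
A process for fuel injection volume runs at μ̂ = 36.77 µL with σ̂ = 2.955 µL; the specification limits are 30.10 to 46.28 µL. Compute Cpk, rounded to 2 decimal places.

Cpu = (USL − μ̂) / (3σ̂) = (46.28 − 36.77) / (3 × 2.955) = 1.0728; Cpl = (μ̂ − LSL) / (3σ̂) = (36.77 − 30.10) / (3 × 2.955) = 0.7524; Cpk = min(Cpu, Cpl) = 0.7524

0.75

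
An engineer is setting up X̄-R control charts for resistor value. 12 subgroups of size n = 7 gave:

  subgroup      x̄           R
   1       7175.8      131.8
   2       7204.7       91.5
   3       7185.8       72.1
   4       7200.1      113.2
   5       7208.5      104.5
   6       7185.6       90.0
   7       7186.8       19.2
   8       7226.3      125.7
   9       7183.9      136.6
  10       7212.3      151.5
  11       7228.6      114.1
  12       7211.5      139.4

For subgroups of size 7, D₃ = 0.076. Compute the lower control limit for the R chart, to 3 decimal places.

8.167

R̄ = (131.8 + 91.5 + 72.1 + 113.2 + 104.5 + 90.0 + 19.2 + 125.7 + 136.6 + 151.5 + 114.1 + 139.4) / 12 = 1289.6000 / 12 = 107.4667
LCL_R = D₃·R̄ = 0.076 × 107.4667 = 8.1675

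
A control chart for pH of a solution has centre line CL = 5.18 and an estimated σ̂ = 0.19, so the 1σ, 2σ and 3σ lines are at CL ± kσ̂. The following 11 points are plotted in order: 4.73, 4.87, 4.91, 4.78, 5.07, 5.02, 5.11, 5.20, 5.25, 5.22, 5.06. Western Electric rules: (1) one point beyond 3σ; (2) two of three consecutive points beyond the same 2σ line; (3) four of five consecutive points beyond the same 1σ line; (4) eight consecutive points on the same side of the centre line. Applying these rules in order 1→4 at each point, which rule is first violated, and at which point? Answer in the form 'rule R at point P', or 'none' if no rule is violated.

Zone of each point (C = within 1σ̂, B = 1σ̂–2σ̂, A = 2σ̂–3σ̂, * = beyond 3σ̂; sign = side of CL): 1:-A, 2:-B, 3:-B, 4:-A, 5:-C, 6:-C, 7:-C, 8:+C, 9:+C, 10:+C, 11:-C
Rule 3 (four of five consecutive points beyond the same 1σ limit) is satisfied at point 4.

rule 3 at point 4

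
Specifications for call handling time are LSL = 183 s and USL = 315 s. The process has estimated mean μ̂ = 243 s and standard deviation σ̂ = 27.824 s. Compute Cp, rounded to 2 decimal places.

Cp = (USL − LSL) / (6σ̂) = (315 − 183) / (6 × 27.824) = 132.0000 / 166.9440 = 0.7907

0.79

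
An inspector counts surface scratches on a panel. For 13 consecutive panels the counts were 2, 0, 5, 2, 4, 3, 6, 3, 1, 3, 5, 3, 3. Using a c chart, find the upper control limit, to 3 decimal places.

8.339

c̄ = (2 + 0 + 5 + 2 + 4 + 3 + 6 + 3 + 1 + 3 + 5 + 3 + 3) / 13 = 40 / 13 = 3.0769
UCL = c̄ + 3√c̄ = 3.0769 + 3 × √3.0769 = 3.0769 + 3 × 1.7541 = 8.3393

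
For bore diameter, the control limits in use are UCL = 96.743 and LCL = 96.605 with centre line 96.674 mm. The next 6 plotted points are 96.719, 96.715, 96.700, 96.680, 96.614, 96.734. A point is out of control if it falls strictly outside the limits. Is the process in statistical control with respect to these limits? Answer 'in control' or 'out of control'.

in control

All 6 points lie within [96.605, 96.743].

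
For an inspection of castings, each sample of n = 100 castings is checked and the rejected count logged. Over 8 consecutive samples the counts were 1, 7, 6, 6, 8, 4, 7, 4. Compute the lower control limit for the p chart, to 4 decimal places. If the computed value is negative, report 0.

p̄ = Σdᵢ / (k·n) = 43 / (8 × 100) = 0.05375
LCL = p̄ − 3·√(p̄(1−p̄)/n) = 0.05375 − 3 × 0.02255 = -0.01391 → 0 (negative, so LCL = 0)

0.0000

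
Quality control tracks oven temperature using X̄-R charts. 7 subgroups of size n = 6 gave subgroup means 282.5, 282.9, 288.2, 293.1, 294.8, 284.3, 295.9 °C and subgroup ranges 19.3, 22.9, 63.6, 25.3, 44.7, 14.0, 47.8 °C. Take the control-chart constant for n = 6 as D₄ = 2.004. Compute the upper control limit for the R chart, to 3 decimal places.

68.021

R̄ = (19.3 + 22.9 + 63.6 + 25.3 + 44.7 + 14.0 + 47.8) / 7 = 237.6000 / 7 = 33.9429
UCL_R = D₄·R̄ = 2.004 × 33.9429 = 68.0215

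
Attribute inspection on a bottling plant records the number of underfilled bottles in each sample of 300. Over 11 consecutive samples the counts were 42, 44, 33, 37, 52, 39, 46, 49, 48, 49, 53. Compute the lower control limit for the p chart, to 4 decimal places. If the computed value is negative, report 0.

p̄ = Σdᵢ / (k·n) = 492 / (11 × 300) = 0.14909
LCL = p̄ − 3·√(p̄(1−p̄)/n) = 0.14909 − 3 × 0.02056 = 0.08740

0.0874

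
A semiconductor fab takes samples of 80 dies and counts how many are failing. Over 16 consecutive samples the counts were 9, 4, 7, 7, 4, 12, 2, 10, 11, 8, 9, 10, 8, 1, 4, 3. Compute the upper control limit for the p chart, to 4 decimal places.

0.1788

p̄ = Σdᵢ / (k·n) = 109 / (16 × 80) = 0.08516
UCL = p̄ + 3·√(p̄(1−p̄)/n) = 0.08516 + 3 × √(0.08516×0.91484/80) = 0.08516 + 3 × 0.03121 = 0.17877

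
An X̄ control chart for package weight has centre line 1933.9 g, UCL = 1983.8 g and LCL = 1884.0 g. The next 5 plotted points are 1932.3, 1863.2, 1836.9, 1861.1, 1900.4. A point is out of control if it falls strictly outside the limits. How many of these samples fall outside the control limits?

3

Compare each point to [1884.0, 1983.8]: sample 2 = 1863.2 < LCL; sample 3 = 1836.9 < LCL; sample 4 = 1861.1 < LCL.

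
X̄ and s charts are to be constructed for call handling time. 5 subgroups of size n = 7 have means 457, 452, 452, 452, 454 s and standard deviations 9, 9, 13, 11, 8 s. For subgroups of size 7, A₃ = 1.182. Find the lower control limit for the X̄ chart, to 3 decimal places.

X̄̄ = (457 + 452 + 452 + 452 + 454) / 5 = 453.4000
s̄ = (9 + 9 + 13 + 11 + 8) / 5 = 10.0000
LCL = X̄̄ − A₃·s̄ = 453.4000 − 1.182 × 10.0000 = 441.5800

441.580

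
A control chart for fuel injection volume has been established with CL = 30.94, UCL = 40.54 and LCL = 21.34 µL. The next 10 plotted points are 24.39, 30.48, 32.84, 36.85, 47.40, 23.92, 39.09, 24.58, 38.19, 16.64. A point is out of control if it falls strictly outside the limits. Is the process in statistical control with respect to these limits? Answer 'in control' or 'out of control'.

out of control

Compare each point to [21.34, 40.54]: sample 5 = 47.40 > UCL; sample 10 = 16.64 < LCL.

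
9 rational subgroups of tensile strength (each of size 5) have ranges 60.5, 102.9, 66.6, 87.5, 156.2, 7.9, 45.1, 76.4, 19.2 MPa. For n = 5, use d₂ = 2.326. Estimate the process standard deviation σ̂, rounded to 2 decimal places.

29.73

R̄ = (60.5 + 102.9 + 66.6 + 87.5 + 156.2 + 7.9 + 45.1 + 76.4 + 19.2) / 9 = 69.1444
σ̂ = R̄ / d₂ = 69.1444 / 2.326 = 29.7268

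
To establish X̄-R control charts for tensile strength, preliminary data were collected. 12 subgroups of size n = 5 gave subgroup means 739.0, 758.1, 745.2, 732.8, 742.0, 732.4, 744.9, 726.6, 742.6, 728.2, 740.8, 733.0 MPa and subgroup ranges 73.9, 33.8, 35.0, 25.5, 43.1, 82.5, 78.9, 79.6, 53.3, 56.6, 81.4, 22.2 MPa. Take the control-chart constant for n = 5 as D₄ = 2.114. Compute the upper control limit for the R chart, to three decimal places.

117.292

R̄ = (73.9 + 33.8 + 35.0 + 25.5 + 43.1 + 82.5 + 78.9 + 79.6 + 53.3 + 56.6 + 81.4 + 22.2) / 12 = 665.8000 / 12 = 55.4833
UCL_R = D₄·R̄ = 2.114 × 55.4833 = 117.2918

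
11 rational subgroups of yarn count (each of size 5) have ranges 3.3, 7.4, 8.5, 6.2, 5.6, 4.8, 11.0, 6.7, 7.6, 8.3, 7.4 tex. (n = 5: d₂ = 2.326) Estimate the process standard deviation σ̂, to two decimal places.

R̄ = (3.3 + 7.4 + 8.5 + 6.2 + 5.6 + 4.8 + 11.0 + 6.7 + 7.6 + 8.3 + 7.4) / 11 = 6.9818
σ̂ = R̄ / d₂ = 6.9818 / 2.326 = 3.0016

3.00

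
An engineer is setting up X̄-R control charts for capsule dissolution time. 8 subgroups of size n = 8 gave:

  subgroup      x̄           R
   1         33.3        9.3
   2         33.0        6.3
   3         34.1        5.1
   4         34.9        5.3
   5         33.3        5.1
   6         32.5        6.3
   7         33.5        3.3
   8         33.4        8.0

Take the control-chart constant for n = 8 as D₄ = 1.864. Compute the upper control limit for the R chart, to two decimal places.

11.35

R̄ = (9.3 + 6.3 + 5.1 + 5.3 + 5.1 + 6.3 + 3.3 + 8.0) / 8 = 48.7000 / 8 = 6.0875
UCL_R = D₄·R̄ = 1.864 × 6.0875 = 11.3471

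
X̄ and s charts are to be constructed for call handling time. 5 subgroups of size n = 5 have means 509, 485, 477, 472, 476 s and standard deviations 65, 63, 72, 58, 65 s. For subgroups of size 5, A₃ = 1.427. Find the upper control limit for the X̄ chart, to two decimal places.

X̄̄ = (509 + 485 + 477 + 472 + 476) / 5 = 483.8000
s̄ = (65 + 63 + 72 + 58 + 65) / 5 = 64.6000
UCL = X̄̄ + A₃·s̄ = 483.8000 + 1.427 × 64.6000 = 575.9842

575.98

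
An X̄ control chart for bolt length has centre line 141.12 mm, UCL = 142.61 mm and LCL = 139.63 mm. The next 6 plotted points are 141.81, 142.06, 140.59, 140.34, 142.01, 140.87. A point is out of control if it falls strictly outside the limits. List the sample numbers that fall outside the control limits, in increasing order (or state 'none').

none

All 6 points lie within [139.63, 142.61].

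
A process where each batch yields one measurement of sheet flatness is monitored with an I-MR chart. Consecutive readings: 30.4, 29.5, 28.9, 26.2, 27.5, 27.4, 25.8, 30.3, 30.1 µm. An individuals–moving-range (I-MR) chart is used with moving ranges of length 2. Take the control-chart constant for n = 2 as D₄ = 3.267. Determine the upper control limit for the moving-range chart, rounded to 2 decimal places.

Moving ranges: 0.9, 0.6, 2.7, 1.3, 0.1, 1.6, 4.5, 0.2; M̄R̄ = 11.9000 / 8 = 1.4875
UCL_MR = D₄·M̄R̄ = 3.267 × 1.4875 = 4.8597

4.86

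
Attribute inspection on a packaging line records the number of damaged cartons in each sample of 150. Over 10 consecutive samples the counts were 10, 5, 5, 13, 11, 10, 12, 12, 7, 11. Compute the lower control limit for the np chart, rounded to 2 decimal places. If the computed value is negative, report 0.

0.61

p̄ = Σdᵢ / (k·n) = 96 / (10 × 150) = 0.06400
LCL = np̄ − 3·√(np̄(1−p̄)) = 9.6000 − 3 × 2.9976 = 0.6072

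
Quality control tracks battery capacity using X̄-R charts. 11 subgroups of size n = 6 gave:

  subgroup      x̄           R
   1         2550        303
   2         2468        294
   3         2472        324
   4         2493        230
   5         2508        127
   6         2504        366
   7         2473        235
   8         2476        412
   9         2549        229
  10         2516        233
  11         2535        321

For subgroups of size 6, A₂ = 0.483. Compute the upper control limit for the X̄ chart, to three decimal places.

2638.977

X̄̄ = (2550 + 2468 + 2472 + 2493 + 2508 + 2504 + 2473 + 2476 + 2549 + 2516 + 2535) / 11 = 27544.0000 / 11 = 2504.0000
R̄ = (303 + 294 + 324 + 230 + 127 + 366 + 235 + 412 + 229 + 233 + 321) / 11 = 3074.0000 / 11 = 279.4545
UCL = X̄̄ + A₂·R̄ = 2504.0000 + 0.483 × 279.4545 = 2638.9765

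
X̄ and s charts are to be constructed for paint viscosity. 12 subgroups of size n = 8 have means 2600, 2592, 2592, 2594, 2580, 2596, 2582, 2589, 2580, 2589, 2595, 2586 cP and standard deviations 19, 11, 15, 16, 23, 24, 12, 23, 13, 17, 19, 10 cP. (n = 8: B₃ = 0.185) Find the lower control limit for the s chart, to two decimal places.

s̄ = (19 + 11 + 15 + 16 + 23 + 24 + 12 + 23 + 13 + 17 + 19 + 10) / 12 = 16.8333
LCL_s = B₃·s̄ = 0.185 × 16.8333 = 3.1142

3.11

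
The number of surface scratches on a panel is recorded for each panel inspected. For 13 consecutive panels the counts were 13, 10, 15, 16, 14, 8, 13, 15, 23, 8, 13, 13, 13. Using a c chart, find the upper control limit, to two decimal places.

24.36

c̄ = (13 + 10 + 15 + 16 + 14 + 8 + 13 + 15 + 23 + 8 + 13 + 13 + 13) / 13 = 174 / 13 = 13.3846
UCL = c̄ + 3√c̄ = 13.3846 + 3 × √13.3846 = 13.3846 + 3 × 3.6585 = 24.3601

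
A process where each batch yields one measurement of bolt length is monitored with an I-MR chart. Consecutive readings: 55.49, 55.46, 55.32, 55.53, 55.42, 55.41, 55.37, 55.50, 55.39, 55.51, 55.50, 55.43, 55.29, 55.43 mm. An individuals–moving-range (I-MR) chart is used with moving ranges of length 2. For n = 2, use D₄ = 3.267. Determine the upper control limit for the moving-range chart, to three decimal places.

Moving ranges: 0.03, 0.14, 0.21, 0.11, 0.01, 0.04, 0.13, 0.11, 0.12, 0.01, 0.07, 0.14, 0.14; M̄R̄ = 1.2600 / 13 = 0.0969
UCL_MR = D₄·M̄R̄ = 3.267 × 0.0969 = 0.3166

0.317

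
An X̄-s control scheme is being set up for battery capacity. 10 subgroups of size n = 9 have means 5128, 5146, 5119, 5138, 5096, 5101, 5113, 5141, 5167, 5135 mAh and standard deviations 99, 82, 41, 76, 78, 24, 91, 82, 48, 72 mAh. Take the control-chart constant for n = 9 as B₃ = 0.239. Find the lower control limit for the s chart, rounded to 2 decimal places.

s̄ = (99 + 82 + 41 + 76 + 78 + 24 + 91 + 82 + 48 + 72) / 10 = 69.3000
LCL_s = B₃·s̄ = 0.239 × 69.3000 = 16.5627

16.56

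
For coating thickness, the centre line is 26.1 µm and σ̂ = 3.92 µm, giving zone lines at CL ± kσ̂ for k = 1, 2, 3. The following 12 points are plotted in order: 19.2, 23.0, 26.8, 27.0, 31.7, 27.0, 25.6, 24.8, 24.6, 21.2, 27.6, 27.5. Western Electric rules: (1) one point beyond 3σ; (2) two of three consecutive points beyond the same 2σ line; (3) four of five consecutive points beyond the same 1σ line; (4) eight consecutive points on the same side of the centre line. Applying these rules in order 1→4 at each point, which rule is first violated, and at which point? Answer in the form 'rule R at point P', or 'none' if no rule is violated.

Zone of each point (C = within 1σ̂, B = 1σ̂–2σ̂, A = 2σ̂–3σ̂, * = beyond 3σ̂; sign = side of CL): 1:-B, 2:-C, 3:+C, 4:+C, 5:+B, 6:+C, 7:-C, 8:-C, 9:-C, 10:-B, 11:+C, 12:+C
No rule fires across all 12 points.

none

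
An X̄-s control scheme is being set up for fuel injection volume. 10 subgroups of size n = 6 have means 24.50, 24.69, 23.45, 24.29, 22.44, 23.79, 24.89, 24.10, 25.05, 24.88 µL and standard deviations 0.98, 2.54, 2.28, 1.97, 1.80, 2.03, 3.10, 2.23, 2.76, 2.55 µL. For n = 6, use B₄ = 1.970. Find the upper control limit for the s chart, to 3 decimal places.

s̄ = (0.98 + 2.54 + 2.28 + 1.97 + 1.80 + 2.03 + 3.10 + 2.23 + 2.76 + 2.55) / 10 = 2.2240
UCL_s = B₄·s̄ = 1.970 × 2.2240 = 4.3813

4.381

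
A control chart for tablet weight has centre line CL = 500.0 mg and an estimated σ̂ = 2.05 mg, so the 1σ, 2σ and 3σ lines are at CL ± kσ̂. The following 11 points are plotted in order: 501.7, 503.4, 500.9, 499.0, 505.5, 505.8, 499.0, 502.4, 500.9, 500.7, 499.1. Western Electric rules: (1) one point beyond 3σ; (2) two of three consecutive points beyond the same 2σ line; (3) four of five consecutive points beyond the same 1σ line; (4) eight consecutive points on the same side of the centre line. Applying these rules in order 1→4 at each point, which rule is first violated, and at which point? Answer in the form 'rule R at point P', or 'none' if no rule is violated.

Zone of each point (C = within 1σ̂, B = 1σ̂–2σ̂, A = 2σ̂–3σ̂, * = beyond 3σ̂; sign = side of CL): 1:+C, 2:+B, 3:+C, 4:-C, 5:+A, 6:+A, 7:-C, 8:+B, 9:+C, 10:+C, 11:-C
Rule 2 (two of three consecutive points beyond the same 2σ limit) is satisfied at point 6.

rule 2 at point 6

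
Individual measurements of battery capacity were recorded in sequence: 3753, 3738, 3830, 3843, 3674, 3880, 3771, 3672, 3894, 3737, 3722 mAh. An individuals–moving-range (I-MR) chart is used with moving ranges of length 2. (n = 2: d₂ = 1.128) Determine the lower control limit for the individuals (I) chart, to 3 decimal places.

X̄ = (3753 + 3738 + 3830 + 3843 + 3674 + 3880 + 3771 + 3672 + 3894 + 3737 + 3722) / 11 = 3774.0000
Moving ranges: 15, 92, 13, 169, 206, 109, 99, 222, 157, 15; M̄R̄ = 1097.0000 / 10 = 109.7000
LCL = X̄ − 3·M̄R̄/d₂ = 3774.0000 − 3 × 109.7000 / 1.128 = 3482.2447

3482.245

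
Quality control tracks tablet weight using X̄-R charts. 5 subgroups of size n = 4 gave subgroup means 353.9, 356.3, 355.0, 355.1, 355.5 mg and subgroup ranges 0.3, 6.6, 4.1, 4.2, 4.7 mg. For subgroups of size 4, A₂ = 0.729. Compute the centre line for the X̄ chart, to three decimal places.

X̄̄ = (353.9 + 356.3 + 355.0 + 355.1 + 355.5) / 5 = 1775.8000 / 5 = 355.1600
CL = X̄̄ = 355.1600

355.160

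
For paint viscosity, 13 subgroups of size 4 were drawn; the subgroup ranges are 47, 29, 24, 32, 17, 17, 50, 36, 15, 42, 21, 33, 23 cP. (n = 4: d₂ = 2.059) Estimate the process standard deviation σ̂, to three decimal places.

R̄ = (47 + 29 + 24 + 32 + 17 + 17 + 50 + 36 + 15 + 42 + 21 + 33 + 23) / 13 = 29.6923
σ̂ = R̄ / d₂ = 29.6923 / 2.059 = 14.4207

14.421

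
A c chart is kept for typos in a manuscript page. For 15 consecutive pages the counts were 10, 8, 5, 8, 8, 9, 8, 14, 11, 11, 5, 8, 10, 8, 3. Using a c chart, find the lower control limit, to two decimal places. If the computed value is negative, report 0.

0.00

c̄ = (10 + 8 + 5 + 8 + 8 + 9 + 8 + 14 + 11 + 11 + 5 + 8 + 10 + 8 + 3) / 15 = 126 / 15 = 8.4000
LCL = c̄ − 3√c̄ = 8.4000 − 3 × 2.8983 = -0.2948 → 0 (cannot be negative)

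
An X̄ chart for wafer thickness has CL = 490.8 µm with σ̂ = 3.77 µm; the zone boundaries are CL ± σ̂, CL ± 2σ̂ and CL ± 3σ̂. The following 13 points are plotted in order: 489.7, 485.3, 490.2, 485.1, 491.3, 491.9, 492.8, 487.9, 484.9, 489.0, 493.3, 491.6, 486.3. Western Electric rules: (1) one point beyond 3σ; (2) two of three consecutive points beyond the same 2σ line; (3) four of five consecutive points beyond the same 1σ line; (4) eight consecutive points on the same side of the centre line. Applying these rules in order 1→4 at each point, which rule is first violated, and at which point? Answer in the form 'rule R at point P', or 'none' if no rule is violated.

none

Zone of each point (C = within 1σ̂, B = 1σ̂–2σ̂, A = 2σ̂–3σ̂, * = beyond 3σ̂; sign = side of CL): 1:-C, 2:-B, 3:-C, 4:-B, 5:+C, 6:+C, 7:+C, 8:-C, 9:-B, 10:-C, 11:+C, 12:+C, 13:-B
No rule fires across all 13 points.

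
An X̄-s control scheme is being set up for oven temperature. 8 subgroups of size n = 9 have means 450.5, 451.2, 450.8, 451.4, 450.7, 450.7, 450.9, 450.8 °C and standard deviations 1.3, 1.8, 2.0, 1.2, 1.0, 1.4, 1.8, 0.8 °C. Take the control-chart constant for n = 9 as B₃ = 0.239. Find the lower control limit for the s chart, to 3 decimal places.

s̄ = (1.3 + 1.8 + 2.0 + 1.2 + 1.0 + 1.4 + 1.8 + 0.8) / 8 = 1.4125
LCL_s = B₃·s̄ = 0.239 × 1.4125 = 0.3376

0.338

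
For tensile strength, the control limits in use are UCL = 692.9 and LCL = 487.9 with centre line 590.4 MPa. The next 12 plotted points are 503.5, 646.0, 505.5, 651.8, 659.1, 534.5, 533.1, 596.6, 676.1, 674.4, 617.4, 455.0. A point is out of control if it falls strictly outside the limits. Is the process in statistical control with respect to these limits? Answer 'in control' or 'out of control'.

out of control

Compare each point to [487.9, 692.9]: sample 12 = 455.0 < LCL.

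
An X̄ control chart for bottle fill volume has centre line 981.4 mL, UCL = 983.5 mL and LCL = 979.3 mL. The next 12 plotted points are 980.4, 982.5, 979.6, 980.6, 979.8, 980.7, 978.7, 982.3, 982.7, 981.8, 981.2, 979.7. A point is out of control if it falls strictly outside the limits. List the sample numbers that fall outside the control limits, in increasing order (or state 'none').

7

Compare each point to [979.3, 983.5]: sample 7 = 978.7 < LCL.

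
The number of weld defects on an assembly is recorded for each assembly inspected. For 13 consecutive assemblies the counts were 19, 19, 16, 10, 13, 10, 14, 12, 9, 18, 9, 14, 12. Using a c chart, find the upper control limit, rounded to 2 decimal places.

24.47

c̄ = (19 + 19 + 16 + 10 + 13 + 10 + 14 + 12 + 9 + 18 + 9 + 14 + 12) / 13 = 175 / 13 = 13.4615
UCL = c̄ + 3√c̄ = 13.4615 + 3 × √13.4615 = 13.4615 + 3 × 3.6690 = 24.4685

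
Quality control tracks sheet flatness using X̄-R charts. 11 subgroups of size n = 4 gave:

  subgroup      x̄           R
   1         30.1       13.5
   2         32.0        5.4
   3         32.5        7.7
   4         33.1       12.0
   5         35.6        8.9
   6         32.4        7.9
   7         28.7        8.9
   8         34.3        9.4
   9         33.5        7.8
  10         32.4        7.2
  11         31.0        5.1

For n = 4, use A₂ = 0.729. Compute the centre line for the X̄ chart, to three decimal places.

32.327

X̄̄ = (30.1 + 32.0 + 32.5 + 33.1 + 35.6 + 32.4 + 28.7 + 34.3 + 33.5 + 32.4 + 31.0) / 11 = 355.6000 / 11 = 32.3273
CL = X̄̄ = 32.3273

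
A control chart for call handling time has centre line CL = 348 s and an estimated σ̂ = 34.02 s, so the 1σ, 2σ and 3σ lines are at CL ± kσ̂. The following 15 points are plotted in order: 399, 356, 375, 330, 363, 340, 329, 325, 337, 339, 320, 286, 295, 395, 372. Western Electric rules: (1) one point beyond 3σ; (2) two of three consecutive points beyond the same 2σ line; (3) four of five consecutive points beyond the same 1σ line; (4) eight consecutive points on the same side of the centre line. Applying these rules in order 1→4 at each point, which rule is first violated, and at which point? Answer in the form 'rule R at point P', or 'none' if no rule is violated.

Zone of each point (C = within 1σ̂, B = 1σ̂–2σ̂, A = 2σ̂–3σ̂, * = beyond 3σ̂; sign = side of CL): 1:+B, 2:+C, 3:+C, 4:-C, 5:+C, 6:-C, 7:-C, 8:-C, 9:-C, 10:-C, 11:-C, 12:-B, 13:-B, 14:+B, 15:+C
Rule 4 (eight consecutive points on the same side of the centre line) is satisfied at point 13.

rule 4 at point 13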